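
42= 42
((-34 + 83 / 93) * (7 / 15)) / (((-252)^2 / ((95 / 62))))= -58501 / 156927456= -0.00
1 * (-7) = -7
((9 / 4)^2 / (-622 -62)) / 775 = -9 / 942400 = -0.00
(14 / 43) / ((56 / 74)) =37 / 86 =0.43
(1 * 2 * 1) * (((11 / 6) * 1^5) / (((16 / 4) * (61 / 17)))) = 187 / 732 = 0.26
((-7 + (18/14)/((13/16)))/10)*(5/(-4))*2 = 493/364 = 1.35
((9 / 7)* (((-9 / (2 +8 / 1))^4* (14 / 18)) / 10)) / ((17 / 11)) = 72171 / 1700000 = 0.04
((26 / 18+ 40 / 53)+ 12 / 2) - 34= -12307 / 477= -25.80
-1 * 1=-1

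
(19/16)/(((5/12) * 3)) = 19/20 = 0.95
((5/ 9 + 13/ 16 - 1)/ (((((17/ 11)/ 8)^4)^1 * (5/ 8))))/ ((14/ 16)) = 12713541632/ 26309115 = 483.24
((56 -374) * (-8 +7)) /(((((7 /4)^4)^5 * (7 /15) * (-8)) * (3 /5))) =-1092639680102400 /558545864083284007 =-0.00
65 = 65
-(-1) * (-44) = -44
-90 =-90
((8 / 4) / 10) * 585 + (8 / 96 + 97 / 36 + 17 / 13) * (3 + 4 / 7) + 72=166741 / 819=203.59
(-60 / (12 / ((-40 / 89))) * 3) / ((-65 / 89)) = -120 / 13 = -9.23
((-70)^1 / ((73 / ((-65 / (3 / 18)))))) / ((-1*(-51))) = 9100 / 1241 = 7.33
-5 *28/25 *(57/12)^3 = -48013/80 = -600.16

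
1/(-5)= -1/5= -0.20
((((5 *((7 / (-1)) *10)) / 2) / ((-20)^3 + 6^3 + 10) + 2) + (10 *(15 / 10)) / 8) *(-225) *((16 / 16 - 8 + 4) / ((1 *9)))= 9089775 / 31096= 292.31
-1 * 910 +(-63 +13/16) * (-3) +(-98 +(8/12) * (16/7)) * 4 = -372739/336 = -1109.34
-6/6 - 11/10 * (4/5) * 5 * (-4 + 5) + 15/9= -56/15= -3.73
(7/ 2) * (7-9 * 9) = -259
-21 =-21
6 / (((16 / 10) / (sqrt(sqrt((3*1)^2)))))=15*sqrt(3) / 4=6.50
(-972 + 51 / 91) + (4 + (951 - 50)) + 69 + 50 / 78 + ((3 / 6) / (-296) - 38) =-5624273 / 161616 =-34.80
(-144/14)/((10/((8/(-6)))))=48/35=1.37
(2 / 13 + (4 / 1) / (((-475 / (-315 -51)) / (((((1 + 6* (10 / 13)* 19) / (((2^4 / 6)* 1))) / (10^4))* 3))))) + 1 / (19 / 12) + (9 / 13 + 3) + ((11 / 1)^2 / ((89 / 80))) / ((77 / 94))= 406261736261 / 2959250000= 137.29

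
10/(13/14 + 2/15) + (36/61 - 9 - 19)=-244756/13603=-17.99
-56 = -56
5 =5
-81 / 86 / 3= -27 / 86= -0.31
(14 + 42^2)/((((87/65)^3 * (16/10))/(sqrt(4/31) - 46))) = -28076286875/1317006 + 1220708125 * sqrt(31)/40827186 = -21151.80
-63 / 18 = -7 / 2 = -3.50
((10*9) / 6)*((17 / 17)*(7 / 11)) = 105 / 11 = 9.55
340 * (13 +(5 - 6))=4080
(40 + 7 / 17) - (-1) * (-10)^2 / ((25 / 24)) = 2319 / 17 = 136.41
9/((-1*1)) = -9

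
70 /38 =35 /19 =1.84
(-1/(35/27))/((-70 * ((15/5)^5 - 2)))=27/590450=0.00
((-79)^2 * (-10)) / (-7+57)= -6241 / 5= -1248.20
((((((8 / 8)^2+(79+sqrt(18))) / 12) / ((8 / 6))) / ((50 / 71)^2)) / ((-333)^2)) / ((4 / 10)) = 5041 * sqrt(2) / 591408000+5041 / 22177800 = 0.00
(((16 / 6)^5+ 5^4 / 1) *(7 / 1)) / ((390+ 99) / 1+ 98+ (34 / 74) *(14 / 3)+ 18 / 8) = 191290148 / 21268899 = 8.99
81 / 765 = 9 / 85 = 0.11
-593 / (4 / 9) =-5337 / 4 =-1334.25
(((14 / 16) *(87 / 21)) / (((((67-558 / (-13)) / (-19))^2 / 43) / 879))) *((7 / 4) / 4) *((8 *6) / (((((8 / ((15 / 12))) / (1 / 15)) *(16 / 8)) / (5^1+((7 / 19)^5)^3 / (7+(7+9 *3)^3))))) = 120914450099553000805561074807561 / 54012632443022141333148132944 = 2238.63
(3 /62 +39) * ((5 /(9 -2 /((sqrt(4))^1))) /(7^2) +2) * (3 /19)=5730507 /461776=12.41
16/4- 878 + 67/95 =-873.29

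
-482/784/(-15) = 0.04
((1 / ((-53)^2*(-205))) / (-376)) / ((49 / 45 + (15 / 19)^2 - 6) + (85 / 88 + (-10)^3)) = -35739 / 7763832336331529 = -0.00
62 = 62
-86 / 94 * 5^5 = -134375 / 47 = -2859.04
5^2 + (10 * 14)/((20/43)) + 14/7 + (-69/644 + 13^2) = 13913/28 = 496.89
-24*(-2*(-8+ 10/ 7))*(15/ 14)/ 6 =-2760/ 49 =-56.33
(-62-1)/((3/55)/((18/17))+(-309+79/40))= 16632/81041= 0.21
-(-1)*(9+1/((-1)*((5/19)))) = 26/5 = 5.20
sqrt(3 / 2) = sqrt(6) / 2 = 1.22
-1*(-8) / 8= 1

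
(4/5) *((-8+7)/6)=-2/15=-0.13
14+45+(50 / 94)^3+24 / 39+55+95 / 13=164762580 / 1349699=122.07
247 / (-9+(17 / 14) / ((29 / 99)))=-100282 / 1971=-50.88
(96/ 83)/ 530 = 48/ 21995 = 0.00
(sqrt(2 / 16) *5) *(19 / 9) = 95 *sqrt(2) / 36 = 3.73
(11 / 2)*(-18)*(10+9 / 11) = -1071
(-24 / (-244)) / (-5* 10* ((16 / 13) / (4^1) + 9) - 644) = -39 / 439871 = -0.00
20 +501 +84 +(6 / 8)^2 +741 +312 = 26537 / 16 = 1658.56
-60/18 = -10/3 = -3.33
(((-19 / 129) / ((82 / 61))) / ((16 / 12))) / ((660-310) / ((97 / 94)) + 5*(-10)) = -112423 / 395617200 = -0.00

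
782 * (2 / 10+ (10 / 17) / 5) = 1242 / 5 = 248.40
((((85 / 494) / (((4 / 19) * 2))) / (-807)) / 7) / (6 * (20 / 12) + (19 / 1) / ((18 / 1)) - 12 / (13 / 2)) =-51 / 6492584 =-0.00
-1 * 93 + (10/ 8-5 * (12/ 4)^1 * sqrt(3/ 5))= -367/ 4-3 * sqrt(15)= -103.37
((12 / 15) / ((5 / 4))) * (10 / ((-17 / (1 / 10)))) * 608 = -9728 / 425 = -22.89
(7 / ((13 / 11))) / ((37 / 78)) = 462 / 37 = 12.49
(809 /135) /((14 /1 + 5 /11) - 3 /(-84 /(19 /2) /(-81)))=-498344 /1083375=-0.46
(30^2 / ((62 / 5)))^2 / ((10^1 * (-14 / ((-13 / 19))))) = 3290625 / 127813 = 25.75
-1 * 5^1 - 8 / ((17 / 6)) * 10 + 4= -497 / 17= -29.24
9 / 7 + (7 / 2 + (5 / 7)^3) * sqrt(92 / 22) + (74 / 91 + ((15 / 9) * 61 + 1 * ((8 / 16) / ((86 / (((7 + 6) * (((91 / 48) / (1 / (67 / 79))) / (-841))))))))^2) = 241 * sqrt(506) / 686 + 283055143512050846848627 / 27379589661379178496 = 10346.08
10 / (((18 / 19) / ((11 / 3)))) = 1045 / 27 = 38.70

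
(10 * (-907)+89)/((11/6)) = -53886/11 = -4898.73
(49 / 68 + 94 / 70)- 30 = -66489 / 2380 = -27.94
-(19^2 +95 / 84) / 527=-30419 / 44268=-0.69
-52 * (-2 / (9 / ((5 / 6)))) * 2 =520 / 27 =19.26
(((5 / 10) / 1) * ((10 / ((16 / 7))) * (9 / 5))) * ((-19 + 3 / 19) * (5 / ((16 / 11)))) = -620235 / 2432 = -255.03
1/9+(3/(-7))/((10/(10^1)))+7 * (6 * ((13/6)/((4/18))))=51557/126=409.18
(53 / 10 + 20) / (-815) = -253 / 8150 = -0.03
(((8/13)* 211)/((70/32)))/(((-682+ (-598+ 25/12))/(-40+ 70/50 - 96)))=218116608/34887125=6.25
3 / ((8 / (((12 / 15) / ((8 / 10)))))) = 3 / 8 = 0.38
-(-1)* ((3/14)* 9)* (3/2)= 81/28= 2.89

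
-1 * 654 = -654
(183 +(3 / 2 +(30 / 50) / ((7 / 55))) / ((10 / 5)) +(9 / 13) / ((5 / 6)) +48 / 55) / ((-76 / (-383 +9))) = 63919473 / 69160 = 924.23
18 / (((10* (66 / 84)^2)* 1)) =1764 / 605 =2.92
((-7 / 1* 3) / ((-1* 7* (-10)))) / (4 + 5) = -1 / 30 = -0.03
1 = 1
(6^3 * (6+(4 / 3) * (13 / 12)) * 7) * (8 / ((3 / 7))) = 210112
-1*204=-204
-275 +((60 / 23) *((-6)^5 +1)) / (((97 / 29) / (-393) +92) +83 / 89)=-534677626775 / 1083943471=-493.27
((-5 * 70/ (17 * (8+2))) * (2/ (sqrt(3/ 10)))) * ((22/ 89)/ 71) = -1540 * sqrt(30)/ 322269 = -0.03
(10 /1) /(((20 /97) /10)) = 485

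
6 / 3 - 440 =-438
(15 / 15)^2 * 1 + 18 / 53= 71 / 53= 1.34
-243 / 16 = -15.19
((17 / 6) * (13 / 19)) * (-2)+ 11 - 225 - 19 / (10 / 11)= -136103 / 570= -238.78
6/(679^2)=6/461041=0.00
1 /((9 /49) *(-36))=-0.15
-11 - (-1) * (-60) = -71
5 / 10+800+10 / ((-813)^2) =1058211389 / 1321938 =800.50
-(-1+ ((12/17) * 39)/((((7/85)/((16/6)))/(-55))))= 343207/7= 49029.57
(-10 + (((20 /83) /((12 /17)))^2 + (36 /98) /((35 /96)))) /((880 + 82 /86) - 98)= -40582907521 /3579869848905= -0.01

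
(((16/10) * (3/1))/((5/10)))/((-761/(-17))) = 816/3805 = 0.21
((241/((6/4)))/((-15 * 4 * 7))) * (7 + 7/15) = -1928/675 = -2.86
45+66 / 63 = 967 / 21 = 46.05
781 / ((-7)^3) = -781 / 343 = -2.28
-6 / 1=-6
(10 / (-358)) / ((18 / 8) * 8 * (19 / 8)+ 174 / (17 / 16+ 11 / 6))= -0.00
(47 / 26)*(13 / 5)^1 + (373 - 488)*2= -2253 / 10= -225.30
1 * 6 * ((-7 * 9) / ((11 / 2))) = -756 / 11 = -68.73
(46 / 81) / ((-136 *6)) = -23 / 33048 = -0.00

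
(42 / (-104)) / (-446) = 21 / 23192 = 0.00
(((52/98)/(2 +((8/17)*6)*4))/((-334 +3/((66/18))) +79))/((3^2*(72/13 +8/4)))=-0.00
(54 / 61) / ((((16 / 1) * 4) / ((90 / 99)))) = 0.01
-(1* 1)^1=-1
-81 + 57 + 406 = 382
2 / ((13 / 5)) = 10 / 13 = 0.77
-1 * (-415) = 415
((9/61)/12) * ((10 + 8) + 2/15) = 68/305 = 0.22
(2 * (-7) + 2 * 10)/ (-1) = -6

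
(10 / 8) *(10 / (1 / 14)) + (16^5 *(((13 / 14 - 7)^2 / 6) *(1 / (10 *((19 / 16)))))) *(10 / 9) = 15156322175 / 25137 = 602948.73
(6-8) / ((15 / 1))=-2 / 15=-0.13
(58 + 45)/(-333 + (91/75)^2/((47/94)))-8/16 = -3015313/3713126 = -0.81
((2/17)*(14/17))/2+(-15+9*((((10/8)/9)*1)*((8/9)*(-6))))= -21.62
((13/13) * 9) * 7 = 63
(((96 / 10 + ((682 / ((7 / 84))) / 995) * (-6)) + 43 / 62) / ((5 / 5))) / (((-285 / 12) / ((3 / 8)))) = 7228317 / 11721100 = 0.62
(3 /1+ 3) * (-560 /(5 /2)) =-1344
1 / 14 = 0.07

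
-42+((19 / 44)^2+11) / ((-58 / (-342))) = 23.96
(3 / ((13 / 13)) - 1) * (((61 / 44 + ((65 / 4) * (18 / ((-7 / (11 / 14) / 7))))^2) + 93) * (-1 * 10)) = -2281577315 / 2156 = -1058245.51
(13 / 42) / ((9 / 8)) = 52 / 189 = 0.28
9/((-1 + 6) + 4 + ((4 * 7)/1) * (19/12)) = 27/160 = 0.17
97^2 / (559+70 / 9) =84681 / 5101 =16.60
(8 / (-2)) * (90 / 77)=-4.68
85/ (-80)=-17/ 16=-1.06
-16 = -16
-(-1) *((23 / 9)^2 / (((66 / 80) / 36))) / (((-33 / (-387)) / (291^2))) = 34244243680 / 121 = 283010278.35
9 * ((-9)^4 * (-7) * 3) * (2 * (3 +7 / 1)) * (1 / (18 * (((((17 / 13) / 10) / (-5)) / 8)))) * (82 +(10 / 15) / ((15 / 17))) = 592911446400 / 17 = 34877143905.88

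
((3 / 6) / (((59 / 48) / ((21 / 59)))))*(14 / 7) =1008 / 3481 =0.29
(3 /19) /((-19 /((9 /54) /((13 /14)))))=-7 /4693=-0.00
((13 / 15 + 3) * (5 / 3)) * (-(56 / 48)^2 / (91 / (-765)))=17255 / 234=73.74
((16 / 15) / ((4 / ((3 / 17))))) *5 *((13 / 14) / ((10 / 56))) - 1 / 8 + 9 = 6867 / 680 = 10.10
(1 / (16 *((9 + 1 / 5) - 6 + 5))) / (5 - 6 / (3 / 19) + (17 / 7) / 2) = -7 / 29192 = -0.00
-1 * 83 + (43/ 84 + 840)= 63631/ 84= 757.51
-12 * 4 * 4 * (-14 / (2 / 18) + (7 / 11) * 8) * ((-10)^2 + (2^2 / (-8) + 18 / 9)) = 25919040 / 11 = 2356276.36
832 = 832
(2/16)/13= 1/104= 0.01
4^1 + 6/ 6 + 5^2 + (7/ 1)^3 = 373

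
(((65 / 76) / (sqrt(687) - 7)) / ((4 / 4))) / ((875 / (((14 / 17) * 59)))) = 5369 / 10303700 + 767 * sqrt(687) / 10303700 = 0.00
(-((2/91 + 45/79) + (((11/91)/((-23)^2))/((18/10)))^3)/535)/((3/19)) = -72214816617088934002/10311476335426677865545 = -0.01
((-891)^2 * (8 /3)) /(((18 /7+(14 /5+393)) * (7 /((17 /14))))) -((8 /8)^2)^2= 89875579 /97601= 920.85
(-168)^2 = 28224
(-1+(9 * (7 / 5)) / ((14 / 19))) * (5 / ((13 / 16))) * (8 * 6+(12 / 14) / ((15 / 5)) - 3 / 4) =61226 / 13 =4709.69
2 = 2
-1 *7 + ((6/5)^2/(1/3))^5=14624921393/9765625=1497.59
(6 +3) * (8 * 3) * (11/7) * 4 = 9504/7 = 1357.71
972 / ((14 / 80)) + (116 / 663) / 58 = 25777454 / 4641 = 5554.29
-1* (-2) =2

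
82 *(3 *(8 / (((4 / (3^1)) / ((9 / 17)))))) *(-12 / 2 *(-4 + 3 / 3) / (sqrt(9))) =79704 / 17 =4688.47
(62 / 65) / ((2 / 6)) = 186 / 65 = 2.86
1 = 1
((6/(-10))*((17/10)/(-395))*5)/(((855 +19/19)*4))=0.00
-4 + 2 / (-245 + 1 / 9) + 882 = 967547 / 1102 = 877.99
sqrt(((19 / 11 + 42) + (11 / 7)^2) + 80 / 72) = sqrt(2524390) / 231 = 6.88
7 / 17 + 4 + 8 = 211 / 17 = 12.41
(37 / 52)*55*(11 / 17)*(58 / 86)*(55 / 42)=35704075 / 1596504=22.36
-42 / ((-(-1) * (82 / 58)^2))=-35322 / 1681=-21.01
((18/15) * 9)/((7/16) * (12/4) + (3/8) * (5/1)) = 288/85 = 3.39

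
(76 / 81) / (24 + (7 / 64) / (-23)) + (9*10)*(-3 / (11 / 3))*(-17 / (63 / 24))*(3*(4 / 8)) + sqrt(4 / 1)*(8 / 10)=3778589104 / 5270265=716.96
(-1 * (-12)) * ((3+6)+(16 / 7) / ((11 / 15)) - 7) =4728 / 77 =61.40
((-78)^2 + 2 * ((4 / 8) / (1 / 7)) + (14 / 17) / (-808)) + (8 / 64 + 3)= 83708887 / 13736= 6094.12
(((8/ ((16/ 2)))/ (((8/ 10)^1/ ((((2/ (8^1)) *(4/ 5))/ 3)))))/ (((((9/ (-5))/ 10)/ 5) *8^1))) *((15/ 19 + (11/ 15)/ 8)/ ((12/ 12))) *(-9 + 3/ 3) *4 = 50225/ 6156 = 8.16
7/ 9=0.78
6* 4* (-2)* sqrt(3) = -48* sqrt(3) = -83.14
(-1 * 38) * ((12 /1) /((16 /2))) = -57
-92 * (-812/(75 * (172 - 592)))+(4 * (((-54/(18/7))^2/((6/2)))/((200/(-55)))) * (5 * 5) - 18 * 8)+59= -9292211/2250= -4129.87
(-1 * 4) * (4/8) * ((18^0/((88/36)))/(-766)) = 9/8426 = 0.00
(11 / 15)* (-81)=-59.40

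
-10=-10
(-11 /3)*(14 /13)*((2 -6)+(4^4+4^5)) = -196504 /39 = -5038.56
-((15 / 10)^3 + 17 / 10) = -203 / 40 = -5.08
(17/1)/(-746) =-17/746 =-0.02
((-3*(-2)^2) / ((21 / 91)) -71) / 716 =-123 / 716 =-0.17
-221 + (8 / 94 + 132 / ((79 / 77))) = -342549 / 3713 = -92.26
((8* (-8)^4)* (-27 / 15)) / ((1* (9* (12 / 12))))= -32768 / 5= -6553.60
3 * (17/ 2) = 51/ 2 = 25.50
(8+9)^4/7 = 83521/7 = 11931.57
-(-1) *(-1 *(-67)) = 67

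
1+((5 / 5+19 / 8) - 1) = 27 / 8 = 3.38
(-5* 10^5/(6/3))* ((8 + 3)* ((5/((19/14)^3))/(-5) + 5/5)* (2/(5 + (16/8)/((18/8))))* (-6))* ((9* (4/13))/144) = 305538750000/4725851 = 64652.64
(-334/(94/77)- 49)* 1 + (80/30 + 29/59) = -2657401/8319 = -319.44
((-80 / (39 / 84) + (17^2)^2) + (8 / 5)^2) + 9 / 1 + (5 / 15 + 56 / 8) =81283396 / 975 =83367.59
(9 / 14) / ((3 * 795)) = 1 / 3710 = 0.00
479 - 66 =413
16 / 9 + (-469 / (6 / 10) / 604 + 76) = 415765 / 5436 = 76.48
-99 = -99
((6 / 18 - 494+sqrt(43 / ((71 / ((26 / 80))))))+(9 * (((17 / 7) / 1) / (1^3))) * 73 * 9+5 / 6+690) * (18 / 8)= 9 * sqrt(396890) / 5680+1834221 / 56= 32754.94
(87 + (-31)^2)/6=174.67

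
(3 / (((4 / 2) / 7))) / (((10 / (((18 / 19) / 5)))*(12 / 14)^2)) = 1029 / 3800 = 0.27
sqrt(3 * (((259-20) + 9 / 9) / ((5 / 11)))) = 12 * sqrt(11) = 39.80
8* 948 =7584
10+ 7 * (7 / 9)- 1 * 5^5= -27986 / 9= -3109.56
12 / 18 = 2 / 3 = 0.67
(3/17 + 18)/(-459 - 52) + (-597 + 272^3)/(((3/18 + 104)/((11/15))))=3845795803189/27146875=141666.24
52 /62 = 26 /31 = 0.84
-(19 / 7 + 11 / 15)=-362 / 105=-3.45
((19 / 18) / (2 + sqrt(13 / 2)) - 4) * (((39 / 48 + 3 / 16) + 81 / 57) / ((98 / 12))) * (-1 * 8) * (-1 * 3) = -26.81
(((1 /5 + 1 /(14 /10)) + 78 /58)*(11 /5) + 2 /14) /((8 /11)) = 71357 /10150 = 7.03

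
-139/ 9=-15.44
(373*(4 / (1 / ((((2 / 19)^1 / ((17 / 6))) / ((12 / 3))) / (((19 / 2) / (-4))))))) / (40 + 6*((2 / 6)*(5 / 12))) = -214848 / 1503565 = -0.14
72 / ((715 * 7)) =72 / 5005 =0.01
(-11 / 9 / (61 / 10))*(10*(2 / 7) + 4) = -1760 / 1281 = -1.37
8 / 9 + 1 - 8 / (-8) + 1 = 35 / 9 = 3.89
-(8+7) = -15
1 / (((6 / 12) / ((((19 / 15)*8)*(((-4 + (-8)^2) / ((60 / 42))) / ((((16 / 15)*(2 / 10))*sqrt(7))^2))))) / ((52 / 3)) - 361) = -92625 / 33437623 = -0.00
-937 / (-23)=937 / 23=40.74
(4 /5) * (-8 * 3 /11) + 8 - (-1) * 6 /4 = 853 /110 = 7.75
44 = 44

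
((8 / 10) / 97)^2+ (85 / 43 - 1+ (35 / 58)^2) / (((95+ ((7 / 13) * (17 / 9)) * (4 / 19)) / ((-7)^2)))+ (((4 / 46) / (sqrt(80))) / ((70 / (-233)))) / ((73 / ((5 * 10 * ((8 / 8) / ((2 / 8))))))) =4970278441459277 / 7201927805488700 - 466 * sqrt(5) / 11753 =0.60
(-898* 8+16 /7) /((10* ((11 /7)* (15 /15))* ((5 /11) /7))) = -175952 /25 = -7038.08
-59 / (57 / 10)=-590 / 57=-10.35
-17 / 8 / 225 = -17 / 1800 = -0.01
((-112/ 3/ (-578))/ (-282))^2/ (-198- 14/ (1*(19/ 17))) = -931/ 3736082252250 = -0.00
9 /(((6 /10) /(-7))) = -105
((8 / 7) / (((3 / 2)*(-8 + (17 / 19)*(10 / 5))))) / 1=-152 / 1239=-0.12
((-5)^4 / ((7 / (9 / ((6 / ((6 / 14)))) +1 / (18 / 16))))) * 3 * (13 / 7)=1568125 / 2058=761.97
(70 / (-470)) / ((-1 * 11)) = 0.01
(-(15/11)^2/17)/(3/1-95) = 225/189244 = 0.00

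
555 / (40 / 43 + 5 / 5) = 287.53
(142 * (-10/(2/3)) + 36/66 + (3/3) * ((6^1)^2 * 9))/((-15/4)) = 5296/11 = 481.45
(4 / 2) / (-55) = -2 / 55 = -0.04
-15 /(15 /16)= -16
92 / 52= 23 / 13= 1.77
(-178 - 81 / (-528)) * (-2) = 31301 / 88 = 355.69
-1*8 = -8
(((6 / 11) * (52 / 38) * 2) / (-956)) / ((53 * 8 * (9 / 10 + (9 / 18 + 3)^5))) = -1560 / 222855737137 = -0.00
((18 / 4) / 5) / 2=9 / 20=0.45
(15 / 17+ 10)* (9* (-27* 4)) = -179820 / 17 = -10577.65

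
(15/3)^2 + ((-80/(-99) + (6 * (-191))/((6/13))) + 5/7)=-1702339/693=-2456.48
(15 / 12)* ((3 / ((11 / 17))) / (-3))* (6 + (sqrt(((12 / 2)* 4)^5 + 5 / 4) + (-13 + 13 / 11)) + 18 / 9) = 1785 / 242 - 85* sqrt(31850501) / 88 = -5443.85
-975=-975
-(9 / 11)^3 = -729 / 1331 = -0.55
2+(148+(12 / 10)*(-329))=-1224 / 5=-244.80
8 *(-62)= -496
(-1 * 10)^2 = 100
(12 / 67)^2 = 144 / 4489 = 0.03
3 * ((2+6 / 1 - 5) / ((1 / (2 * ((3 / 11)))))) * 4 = 216 / 11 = 19.64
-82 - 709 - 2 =-793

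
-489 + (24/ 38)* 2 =-9267/ 19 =-487.74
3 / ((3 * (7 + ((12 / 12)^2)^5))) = 1 / 8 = 0.12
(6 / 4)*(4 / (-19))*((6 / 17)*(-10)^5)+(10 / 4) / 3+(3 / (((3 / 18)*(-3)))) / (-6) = 21603553 / 1938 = 11147.34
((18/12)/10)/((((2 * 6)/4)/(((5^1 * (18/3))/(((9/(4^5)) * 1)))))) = 512/3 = 170.67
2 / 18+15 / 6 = 47 / 18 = 2.61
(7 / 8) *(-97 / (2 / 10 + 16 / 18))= -4365 / 56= -77.95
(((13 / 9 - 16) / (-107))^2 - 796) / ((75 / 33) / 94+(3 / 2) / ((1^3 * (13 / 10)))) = -675.69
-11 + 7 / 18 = -191 / 18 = -10.61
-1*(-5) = 5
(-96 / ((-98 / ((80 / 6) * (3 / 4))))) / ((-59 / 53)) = -25440 / 2891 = -8.80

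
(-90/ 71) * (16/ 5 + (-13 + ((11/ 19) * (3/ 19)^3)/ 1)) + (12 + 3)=253708257/ 9252791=27.42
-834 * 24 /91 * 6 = -120096 /91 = -1319.74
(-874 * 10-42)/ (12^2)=-4391/ 72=-60.99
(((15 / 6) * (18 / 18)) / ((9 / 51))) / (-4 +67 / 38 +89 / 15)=8075 / 2107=3.83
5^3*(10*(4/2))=2500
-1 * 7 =-7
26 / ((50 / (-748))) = -9724 / 25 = -388.96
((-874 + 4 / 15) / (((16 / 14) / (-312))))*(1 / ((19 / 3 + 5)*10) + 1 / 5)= 42338933 / 850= 49810.51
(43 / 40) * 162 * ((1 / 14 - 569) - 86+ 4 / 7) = -31907763 / 280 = -113956.30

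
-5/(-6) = 5/6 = 0.83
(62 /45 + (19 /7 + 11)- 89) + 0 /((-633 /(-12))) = -23281 /315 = -73.91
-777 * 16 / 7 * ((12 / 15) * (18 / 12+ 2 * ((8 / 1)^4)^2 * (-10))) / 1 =2383706838624 / 5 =476741367724.80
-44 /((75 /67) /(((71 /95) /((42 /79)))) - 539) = 16535332 /202258567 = 0.08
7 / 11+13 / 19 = 1.32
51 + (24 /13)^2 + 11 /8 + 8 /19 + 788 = 21685921 /25688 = 844.20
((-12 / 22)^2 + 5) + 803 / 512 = 425355 / 61952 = 6.87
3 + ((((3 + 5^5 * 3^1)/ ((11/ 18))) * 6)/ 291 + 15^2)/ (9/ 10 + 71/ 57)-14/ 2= 324059546/ 1304941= 248.33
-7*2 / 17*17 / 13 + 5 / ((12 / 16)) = 218 / 39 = 5.59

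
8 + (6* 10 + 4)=72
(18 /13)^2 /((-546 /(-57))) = 3078 /15379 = 0.20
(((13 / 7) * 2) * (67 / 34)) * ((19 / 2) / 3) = 16549 / 714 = 23.18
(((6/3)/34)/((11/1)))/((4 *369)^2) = 1/407393712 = 0.00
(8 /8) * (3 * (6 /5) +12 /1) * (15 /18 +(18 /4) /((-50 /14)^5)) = 628866368 /48828125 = 12.88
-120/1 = -120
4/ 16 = 1/ 4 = 0.25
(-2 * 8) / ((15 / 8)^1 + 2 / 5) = -640 / 91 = -7.03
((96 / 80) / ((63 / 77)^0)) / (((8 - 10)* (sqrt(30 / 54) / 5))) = -9* sqrt(5) / 5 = -4.02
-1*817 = -817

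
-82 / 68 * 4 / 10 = -41 / 85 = -0.48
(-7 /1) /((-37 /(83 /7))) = 83 /37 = 2.24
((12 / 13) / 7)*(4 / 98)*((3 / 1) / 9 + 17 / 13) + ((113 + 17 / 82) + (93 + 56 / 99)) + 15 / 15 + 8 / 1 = 101541762131 / 470576106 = 215.78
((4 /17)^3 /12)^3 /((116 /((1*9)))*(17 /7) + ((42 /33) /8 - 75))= -0.00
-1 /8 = -0.12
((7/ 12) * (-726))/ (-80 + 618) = -847/ 1076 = -0.79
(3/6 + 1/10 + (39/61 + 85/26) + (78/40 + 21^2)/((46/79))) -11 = 550253889/729560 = 754.23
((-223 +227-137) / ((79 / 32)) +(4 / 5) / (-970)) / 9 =-10320958 / 1724175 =-5.99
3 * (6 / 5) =18 / 5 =3.60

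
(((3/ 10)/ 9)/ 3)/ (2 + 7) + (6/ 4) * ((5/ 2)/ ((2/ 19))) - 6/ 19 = 2173711/ 61560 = 35.31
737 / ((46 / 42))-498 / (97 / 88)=493317 / 2231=221.12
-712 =-712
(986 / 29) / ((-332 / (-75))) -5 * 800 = -662725 / 166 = -3992.32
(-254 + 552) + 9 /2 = 605 /2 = 302.50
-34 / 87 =-0.39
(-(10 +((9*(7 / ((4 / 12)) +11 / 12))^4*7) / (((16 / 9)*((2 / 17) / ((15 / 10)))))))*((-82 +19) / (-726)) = -26147973321031233 / 3964928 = -6594816682.93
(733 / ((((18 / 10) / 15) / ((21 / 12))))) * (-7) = -897925 / 12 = -74827.08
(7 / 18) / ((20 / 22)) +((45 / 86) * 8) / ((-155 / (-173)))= 1223681 / 239940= 5.10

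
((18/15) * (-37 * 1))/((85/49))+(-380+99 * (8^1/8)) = -130303/425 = -306.60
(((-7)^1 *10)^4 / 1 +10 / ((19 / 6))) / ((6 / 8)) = 1824760240 / 57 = 32013337.54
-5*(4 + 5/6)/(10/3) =-29/4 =-7.25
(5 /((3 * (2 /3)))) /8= 5 /16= 0.31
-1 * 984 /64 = -123 /8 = -15.38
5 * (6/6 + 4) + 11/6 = 161/6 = 26.83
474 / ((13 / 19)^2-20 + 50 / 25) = -171114 / 6329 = -27.04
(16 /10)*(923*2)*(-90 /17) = -265824 /17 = -15636.71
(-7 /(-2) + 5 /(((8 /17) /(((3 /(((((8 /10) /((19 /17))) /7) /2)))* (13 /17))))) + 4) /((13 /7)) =922005 /3536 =260.75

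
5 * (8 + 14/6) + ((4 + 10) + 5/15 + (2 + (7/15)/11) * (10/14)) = 15583/231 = 67.46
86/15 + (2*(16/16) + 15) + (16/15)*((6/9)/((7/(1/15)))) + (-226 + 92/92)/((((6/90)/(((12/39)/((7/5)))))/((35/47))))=-1529037383/2886975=-529.63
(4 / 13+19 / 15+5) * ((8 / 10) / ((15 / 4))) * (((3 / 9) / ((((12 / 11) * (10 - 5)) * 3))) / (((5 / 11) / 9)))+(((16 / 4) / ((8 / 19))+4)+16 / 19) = 621375419 / 41681250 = 14.91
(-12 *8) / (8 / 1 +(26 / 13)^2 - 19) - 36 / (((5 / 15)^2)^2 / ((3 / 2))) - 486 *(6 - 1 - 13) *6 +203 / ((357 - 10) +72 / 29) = 1345705699 / 70945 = 18968.30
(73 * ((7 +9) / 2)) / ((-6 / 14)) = -4088 / 3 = -1362.67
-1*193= -193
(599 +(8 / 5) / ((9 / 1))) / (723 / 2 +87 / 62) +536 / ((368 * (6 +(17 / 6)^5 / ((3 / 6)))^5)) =1.65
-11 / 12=-0.92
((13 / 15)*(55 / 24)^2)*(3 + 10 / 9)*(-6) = -291005 / 2592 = -112.27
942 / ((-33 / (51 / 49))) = -16014 / 539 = -29.71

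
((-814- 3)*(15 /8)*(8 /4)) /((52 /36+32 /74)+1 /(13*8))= -106103790 /65333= -1624.05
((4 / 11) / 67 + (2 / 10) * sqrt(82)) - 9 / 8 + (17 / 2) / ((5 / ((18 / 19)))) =274993 / 560120 + sqrt(82) / 5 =2.30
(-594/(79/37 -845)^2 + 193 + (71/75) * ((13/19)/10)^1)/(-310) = -167230460732288/268519558614375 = -0.62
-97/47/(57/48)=-1552/893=-1.74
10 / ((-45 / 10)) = -20 / 9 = -2.22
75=75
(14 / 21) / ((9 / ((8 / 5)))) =16 / 135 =0.12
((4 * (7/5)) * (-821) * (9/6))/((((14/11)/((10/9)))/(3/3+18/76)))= -424457/57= -7446.61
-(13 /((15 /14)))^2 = -33124 /225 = -147.22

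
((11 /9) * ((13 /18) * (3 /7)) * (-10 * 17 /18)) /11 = -1105 /3402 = -0.32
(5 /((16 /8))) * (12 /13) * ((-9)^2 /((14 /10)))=12150 /91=133.52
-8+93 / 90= -209 / 30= -6.97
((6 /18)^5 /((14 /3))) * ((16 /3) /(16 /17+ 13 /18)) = 272 /96201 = 0.00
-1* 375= -375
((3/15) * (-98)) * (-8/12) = 196/15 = 13.07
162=162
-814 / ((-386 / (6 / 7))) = 2442 / 1351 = 1.81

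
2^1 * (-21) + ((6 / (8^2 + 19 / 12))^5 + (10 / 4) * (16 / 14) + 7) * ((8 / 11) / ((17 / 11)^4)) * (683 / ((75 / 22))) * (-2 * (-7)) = 2195519259493280014230674 / 630390059139139033675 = 3482.79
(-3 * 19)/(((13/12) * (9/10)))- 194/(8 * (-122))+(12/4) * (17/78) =-57.61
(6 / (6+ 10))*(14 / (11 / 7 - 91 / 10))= -735 / 1054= -0.70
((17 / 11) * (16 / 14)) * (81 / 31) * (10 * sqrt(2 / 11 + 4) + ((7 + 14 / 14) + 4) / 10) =66096 / 11935 + 110160 * sqrt(506) / 26257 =99.91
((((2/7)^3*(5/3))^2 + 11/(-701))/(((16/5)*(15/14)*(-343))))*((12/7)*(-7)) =-10525651/72740259018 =-0.00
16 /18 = 8 /9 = 0.89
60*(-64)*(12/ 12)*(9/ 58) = -17280/ 29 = -595.86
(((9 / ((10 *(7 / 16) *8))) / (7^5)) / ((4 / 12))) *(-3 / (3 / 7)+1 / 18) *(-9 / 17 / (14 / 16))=2700 / 14000231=0.00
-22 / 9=-2.44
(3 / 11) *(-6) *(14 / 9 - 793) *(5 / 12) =35615 / 66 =539.62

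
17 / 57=0.30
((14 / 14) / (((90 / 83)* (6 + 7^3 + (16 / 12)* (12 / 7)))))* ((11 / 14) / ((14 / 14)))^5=13367233 / 17003689920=0.00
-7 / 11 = -0.64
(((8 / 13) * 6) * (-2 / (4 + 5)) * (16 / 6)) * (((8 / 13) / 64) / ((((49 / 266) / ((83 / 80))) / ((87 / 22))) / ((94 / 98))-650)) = 34391216 / 1062450849135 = 0.00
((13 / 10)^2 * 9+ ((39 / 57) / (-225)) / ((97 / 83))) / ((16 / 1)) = 25224511 / 26539200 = 0.95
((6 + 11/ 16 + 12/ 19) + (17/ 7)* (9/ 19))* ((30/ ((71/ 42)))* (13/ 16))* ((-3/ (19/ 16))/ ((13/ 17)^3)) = -11953844865/ 17326556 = -689.91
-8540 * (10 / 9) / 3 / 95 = -17080 / 513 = -33.29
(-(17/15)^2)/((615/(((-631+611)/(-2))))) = -578/27675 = -0.02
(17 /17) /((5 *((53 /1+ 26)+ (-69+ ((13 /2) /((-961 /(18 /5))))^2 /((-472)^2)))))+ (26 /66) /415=14757110509408357 /704421848998590855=0.02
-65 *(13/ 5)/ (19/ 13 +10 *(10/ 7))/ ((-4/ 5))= 76895/ 5732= 13.42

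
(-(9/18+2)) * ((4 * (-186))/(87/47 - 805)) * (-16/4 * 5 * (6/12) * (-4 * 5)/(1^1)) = -4371000/9437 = -463.18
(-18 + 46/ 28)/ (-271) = 229/ 3794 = 0.06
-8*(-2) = 16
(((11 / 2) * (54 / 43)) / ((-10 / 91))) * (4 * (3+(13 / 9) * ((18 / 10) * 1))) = -1513512 / 1075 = -1407.92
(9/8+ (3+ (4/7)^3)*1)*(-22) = -130141/1372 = -94.85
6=6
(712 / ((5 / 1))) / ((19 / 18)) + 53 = 17851 / 95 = 187.91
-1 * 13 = -13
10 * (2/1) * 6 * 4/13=480/13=36.92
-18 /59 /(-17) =18 /1003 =0.02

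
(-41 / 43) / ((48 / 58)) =-1189 / 1032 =-1.15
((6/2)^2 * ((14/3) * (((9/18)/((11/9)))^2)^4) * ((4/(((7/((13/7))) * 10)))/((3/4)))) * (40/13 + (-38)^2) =202448728863/30010243340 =6.75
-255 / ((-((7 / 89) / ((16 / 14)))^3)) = 92040752640 / 117649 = 782333.49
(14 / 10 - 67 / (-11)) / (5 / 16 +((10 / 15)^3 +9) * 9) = 19776 / 221705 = 0.09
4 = 4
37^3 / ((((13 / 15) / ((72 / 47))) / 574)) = 31400807760 / 611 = 51392484.06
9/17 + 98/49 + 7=9.53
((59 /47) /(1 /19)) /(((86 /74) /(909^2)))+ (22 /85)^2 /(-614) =76017105681854693 /4482729575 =16957771.91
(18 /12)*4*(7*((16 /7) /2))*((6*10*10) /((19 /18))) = 518400 /19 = 27284.21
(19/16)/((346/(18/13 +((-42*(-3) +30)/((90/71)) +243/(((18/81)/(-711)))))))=-5760193501/2159040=-2667.94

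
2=2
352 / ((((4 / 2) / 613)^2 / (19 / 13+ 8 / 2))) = 2347804712 / 13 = 180600362.46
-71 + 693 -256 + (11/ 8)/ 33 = 8785/ 24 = 366.04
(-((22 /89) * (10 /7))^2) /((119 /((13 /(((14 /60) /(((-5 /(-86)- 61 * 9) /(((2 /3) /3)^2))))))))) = 530738851500 /817787803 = 648.99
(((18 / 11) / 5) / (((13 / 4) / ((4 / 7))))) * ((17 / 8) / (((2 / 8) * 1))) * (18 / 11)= 44064 / 55055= 0.80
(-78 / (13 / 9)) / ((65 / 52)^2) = -864 / 25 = -34.56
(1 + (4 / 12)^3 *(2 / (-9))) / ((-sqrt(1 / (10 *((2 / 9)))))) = -482 *sqrt(5) / 729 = -1.48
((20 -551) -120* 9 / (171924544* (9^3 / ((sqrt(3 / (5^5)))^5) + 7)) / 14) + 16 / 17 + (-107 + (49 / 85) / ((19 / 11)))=-28807214259092316625336740633908471 / 45242782609963417049821344052640 -889892578125* sqrt(15) / 196098748154640197739163720352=-636.73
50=50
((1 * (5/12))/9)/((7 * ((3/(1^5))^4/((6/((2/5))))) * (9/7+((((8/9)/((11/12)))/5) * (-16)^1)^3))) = -4159375/97102256868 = -0.00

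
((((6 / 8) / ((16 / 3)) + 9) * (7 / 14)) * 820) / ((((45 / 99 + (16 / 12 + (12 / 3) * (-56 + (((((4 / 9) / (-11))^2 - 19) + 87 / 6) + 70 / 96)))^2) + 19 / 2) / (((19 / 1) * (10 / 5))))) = 218879005348575 / 86886926719657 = 2.52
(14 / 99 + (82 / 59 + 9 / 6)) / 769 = 35411 / 8983458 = 0.00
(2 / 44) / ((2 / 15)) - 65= -64.66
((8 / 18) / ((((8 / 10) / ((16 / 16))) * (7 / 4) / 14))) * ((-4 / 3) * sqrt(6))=-160 * sqrt(6) / 27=-14.52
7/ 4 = 1.75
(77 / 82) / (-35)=-11 / 410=-0.03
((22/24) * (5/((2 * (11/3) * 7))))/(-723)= -5/40488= -0.00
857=857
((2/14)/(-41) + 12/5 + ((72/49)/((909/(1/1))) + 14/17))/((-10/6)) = -166694553/86236325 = -1.93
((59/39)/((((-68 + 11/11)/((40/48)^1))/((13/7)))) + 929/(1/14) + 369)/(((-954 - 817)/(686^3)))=-371949753540260/152559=-2438071523.41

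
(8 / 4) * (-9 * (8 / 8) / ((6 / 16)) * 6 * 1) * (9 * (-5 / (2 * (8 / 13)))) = 10530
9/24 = 3/8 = 0.38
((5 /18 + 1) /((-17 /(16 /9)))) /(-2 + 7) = -184 /6885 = -0.03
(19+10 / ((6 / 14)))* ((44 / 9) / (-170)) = -2794 / 2295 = -1.22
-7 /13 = -0.54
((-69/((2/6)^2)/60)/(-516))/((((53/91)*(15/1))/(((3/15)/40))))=2093/182320000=0.00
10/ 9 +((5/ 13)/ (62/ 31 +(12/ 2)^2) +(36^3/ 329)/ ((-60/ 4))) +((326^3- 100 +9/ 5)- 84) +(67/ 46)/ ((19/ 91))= 2913960767399411/ 84107205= 34645792.44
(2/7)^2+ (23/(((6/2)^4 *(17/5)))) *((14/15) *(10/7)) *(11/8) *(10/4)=376021/809676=0.46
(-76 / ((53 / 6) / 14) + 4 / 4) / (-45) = 6331 / 2385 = 2.65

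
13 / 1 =13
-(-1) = 1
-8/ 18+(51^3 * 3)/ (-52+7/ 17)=-60890317/ 7893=-7714.47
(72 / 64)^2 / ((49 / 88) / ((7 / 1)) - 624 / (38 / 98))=-16929 / 21524440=-0.00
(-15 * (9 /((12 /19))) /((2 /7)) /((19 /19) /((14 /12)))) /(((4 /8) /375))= -5236875 /8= -654609.38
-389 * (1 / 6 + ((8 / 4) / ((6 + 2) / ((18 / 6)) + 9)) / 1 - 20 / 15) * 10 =81301 / 21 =3871.48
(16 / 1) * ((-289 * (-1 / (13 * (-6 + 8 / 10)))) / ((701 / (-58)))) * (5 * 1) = 3352400 / 118469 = 28.30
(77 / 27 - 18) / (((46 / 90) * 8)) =-2045 / 552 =-3.70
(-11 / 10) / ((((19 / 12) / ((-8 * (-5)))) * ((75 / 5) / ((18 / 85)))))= -3168 / 8075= -0.39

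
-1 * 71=-71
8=8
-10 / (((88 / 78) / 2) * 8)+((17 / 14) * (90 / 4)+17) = 25937 / 616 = 42.11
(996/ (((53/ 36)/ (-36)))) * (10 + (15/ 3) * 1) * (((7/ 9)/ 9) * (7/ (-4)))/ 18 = 162680/ 53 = 3069.43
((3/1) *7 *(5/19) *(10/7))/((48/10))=125/76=1.64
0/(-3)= 0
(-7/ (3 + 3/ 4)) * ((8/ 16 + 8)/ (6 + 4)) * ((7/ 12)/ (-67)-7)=11.12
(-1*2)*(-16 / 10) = 16 / 5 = 3.20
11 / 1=11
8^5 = 32768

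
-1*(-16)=16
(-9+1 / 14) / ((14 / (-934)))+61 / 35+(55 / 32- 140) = 3599539 / 7840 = 459.12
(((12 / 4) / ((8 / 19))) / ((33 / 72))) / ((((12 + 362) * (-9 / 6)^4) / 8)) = 1216 / 18513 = 0.07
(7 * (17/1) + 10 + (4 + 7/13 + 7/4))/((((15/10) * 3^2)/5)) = 11725/234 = 50.11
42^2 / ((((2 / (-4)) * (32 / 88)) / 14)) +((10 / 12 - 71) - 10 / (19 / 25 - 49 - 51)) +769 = -223503475 / 1654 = -135129.07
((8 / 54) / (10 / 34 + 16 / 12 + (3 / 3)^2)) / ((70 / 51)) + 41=288724 / 7035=41.04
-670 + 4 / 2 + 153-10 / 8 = -2065 / 4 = -516.25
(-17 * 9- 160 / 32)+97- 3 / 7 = -61.43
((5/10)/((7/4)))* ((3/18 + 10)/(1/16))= 976/21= 46.48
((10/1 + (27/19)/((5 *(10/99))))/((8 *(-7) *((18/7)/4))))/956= -12173/32695200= -0.00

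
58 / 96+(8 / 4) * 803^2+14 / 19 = 1176132839 / 912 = 1289619.34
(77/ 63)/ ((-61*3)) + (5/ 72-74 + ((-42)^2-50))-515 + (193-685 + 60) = 9131795/ 13176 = 693.06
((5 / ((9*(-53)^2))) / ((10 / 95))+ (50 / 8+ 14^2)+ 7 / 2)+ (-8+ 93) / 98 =1023813967 / 4955076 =206.62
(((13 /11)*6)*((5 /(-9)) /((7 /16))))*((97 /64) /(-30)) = 1261 /2772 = 0.45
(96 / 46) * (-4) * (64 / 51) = -10.48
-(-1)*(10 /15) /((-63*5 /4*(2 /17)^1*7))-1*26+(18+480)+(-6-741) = -1819193 /6615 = -275.01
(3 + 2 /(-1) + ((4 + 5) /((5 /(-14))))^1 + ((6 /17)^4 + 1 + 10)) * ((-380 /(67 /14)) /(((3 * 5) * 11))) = 1952761328 /307774885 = 6.34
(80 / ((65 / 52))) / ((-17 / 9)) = -576 / 17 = -33.88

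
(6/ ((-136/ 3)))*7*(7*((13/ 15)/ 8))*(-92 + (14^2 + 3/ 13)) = -39837/ 544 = -73.23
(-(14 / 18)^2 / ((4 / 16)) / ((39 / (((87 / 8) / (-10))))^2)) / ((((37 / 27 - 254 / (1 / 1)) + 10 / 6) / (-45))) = -17661 / 52349440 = -0.00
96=96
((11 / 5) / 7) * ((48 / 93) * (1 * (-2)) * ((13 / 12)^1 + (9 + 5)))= -15928 / 3255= -4.89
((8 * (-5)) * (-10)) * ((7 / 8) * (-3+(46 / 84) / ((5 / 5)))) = -2575 / 3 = -858.33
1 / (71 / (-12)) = -12 / 71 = -0.17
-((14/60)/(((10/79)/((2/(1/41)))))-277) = 18877/150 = 125.85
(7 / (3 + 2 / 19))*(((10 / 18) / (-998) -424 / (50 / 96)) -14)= -1866.69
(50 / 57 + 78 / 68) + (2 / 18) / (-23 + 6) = 11731 / 5814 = 2.02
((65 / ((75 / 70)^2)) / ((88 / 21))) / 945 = 637 / 44550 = 0.01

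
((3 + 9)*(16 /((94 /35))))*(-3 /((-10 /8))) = 8064 /47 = 171.57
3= 3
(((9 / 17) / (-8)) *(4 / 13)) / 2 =-9 / 884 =-0.01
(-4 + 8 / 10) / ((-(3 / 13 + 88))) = 208 / 5735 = 0.04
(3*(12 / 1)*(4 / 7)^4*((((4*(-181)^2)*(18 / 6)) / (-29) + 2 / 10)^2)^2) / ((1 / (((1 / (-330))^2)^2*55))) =601164322.18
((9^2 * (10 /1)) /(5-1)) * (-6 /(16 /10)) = -6075 /8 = -759.38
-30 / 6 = -5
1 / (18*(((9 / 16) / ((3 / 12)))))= 2 / 81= 0.02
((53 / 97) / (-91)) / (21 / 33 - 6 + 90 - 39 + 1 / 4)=-2332 / 17821713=-0.00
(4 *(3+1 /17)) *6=1248 /17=73.41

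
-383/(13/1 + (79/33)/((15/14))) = -189585/7541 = -25.14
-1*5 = -5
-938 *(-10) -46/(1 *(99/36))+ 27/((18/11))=206355/22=9379.77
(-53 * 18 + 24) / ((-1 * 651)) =10 / 7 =1.43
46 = 46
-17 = -17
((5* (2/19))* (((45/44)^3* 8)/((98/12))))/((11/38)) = 1366875/717409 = 1.91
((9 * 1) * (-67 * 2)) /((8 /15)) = -9045 /4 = -2261.25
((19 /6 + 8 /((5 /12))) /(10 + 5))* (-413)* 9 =-5542.46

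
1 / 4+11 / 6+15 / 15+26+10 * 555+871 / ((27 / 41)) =745385 / 108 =6901.71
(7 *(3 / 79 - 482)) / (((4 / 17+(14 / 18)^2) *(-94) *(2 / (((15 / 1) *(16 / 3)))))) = 7340098500 / 4295941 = 1708.61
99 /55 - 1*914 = -4561 /5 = -912.20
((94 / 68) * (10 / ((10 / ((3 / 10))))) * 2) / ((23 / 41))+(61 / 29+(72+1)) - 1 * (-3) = 9023799 / 113390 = 79.58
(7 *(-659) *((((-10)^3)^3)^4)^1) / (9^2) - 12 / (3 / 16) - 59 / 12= -18452000000000000000000000000000000022329 / 324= -56950617283950617283950620000000000000.00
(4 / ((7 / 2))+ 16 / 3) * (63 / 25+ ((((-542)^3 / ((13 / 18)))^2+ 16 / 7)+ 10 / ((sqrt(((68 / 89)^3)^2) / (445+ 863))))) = 56495717586223228335333541 / 179490675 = 314755725255494349.97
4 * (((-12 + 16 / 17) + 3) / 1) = -548 / 17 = -32.24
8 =8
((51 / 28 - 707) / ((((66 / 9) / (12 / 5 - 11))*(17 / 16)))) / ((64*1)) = 46311 / 3808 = 12.16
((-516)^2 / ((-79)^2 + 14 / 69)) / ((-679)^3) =-18371664 / 134811429887477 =-0.00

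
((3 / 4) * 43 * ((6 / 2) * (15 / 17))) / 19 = 5805 / 1292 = 4.49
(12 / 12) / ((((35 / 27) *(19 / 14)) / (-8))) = -432 / 95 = -4.55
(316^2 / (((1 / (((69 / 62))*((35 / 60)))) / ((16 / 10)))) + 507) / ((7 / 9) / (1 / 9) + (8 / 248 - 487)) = -16155401 / 74395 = -217.16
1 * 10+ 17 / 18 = 197 / 18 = 10.94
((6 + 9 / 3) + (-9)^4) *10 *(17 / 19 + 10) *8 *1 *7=40083915.79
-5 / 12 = -0.42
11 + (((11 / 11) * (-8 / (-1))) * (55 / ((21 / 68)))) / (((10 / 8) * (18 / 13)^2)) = 1030007 / 1701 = 605.53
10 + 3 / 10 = 103 / 10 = 10.30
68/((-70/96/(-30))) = 19584/7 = 2797.71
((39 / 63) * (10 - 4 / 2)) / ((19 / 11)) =1144 / 399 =2.87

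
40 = 40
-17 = -17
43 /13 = 3.31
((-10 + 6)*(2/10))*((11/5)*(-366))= 644.16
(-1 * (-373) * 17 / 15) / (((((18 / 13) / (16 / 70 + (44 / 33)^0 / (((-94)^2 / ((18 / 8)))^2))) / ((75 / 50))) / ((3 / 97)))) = 823801565149459 / 254461701043200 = 3.24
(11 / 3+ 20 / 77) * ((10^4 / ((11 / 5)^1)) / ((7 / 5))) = 226750000 / 17787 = 12748.07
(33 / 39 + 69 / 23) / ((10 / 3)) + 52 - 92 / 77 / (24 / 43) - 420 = -2216135 / 6006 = -368.99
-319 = -319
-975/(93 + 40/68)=-16575/1591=-10.42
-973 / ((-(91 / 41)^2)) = 197.51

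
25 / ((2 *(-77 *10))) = -5 / 308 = -0.02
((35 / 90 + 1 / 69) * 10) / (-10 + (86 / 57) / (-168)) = -444220 / 1102229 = -0.40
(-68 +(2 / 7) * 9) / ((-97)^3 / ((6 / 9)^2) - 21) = 1832 / 57498987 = 0.00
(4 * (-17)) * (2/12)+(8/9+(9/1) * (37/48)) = -505/144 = -3.51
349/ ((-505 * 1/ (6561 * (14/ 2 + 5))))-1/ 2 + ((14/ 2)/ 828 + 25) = -22741095539/ 418140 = -54386.32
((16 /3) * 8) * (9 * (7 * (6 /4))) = 4032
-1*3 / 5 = -3 / 5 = -0.60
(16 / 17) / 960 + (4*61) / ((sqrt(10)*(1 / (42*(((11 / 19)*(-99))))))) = 1 / 1020-5580036*sqrt(10) / 95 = -185743.40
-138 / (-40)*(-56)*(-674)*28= 18230352 / 5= 3646070.40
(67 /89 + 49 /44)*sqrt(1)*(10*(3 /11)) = 5.09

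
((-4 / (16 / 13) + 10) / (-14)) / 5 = -27 / 280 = -0.10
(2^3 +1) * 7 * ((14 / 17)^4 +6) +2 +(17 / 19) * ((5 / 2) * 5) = 1333507569 / 3173798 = 420.16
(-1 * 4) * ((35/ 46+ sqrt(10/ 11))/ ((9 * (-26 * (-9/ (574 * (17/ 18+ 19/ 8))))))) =-68593 * sqrt(110)/ 208494 - 2400755/ 871884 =-6.20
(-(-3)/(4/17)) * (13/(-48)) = -221/64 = -3.45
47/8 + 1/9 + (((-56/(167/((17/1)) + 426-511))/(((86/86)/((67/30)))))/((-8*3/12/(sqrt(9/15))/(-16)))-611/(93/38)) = -543871/2232 + 127568*sqrt(15)/47925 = -233.36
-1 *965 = -965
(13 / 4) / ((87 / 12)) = 0.45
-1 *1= -1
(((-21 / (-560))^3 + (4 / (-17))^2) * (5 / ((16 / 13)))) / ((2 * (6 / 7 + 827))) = 12232493 / 89964544000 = 0.00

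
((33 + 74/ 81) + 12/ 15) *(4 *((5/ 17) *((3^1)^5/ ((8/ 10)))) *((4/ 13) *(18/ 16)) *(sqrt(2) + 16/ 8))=111645 *sqrt(2)/ 26 + 111645/ 13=14660.76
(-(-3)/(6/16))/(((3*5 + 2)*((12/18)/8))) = 96/17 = 5.65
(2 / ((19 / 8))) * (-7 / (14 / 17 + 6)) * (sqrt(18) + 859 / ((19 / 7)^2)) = -20035316 / 198911-1428 * sqrt(2) / 551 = -104.39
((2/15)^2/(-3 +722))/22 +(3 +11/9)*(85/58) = 319325933/51606225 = 6.19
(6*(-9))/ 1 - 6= -60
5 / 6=0.83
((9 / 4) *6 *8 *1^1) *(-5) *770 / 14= -29700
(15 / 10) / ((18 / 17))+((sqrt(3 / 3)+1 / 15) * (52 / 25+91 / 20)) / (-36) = 5491 / 4500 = 1.22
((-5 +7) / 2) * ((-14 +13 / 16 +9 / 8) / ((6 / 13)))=-2509 / 96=-26.14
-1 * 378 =-378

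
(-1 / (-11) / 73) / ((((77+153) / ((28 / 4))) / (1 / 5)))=7 / 923450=0.00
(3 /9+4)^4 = 28561 /81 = 352.60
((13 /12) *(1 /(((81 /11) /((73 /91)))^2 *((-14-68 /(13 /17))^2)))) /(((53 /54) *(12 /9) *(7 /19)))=159267823 /63267179994144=0.00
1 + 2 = 3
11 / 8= 1.38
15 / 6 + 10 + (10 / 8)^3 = 925 / 64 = 14.45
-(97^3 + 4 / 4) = -912674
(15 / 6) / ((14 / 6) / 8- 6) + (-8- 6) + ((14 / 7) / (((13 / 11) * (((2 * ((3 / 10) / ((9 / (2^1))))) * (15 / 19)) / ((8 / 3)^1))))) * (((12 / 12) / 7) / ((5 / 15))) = 49066 / 12467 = 3.94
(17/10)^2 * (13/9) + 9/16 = 17053/3600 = 4.74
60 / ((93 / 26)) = 520 / 31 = 16.77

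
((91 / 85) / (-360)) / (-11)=91 / 336600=0.00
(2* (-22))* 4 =-176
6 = 6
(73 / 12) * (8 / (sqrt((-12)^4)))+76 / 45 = 2189 / 1080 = 2.03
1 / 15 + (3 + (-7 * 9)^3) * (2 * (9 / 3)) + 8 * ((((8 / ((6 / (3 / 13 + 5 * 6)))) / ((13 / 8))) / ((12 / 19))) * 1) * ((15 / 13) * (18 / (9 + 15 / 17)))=-345936058661 / 230685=-1499603.61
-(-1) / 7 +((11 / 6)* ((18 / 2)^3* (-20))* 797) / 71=-149126599 / 497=-300053.52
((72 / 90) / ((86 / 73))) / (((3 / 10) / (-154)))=-44968 / 129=-348.59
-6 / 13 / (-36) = 1 / 78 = 0.01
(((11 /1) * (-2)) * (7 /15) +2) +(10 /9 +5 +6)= 173 /45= 3.84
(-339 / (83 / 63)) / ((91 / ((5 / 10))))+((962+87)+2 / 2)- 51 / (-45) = 33979421 / 32370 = 1049.72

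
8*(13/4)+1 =27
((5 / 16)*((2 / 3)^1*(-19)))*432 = -1710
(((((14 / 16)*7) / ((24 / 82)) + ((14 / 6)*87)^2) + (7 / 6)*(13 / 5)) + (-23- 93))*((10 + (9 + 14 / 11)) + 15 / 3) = 2743323599 / 2640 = 1039137.73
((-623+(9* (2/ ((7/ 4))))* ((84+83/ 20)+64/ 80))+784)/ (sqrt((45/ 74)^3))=2786618* sqrt(370)/ 23625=2268.85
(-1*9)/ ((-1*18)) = 1/ 2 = 0.50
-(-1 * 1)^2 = -1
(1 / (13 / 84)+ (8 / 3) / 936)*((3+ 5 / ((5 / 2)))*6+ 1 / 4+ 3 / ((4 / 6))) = 315391 / 1404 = 224.64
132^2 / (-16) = -1089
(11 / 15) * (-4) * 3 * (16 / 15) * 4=-2816 / 75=-37.55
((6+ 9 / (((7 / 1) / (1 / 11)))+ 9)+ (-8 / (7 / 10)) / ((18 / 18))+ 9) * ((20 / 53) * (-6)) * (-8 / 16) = 58620 / 4081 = 14.36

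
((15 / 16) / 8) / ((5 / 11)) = 0.26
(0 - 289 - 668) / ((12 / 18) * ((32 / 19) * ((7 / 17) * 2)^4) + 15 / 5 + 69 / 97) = -441930741813 / 1952337448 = -226.36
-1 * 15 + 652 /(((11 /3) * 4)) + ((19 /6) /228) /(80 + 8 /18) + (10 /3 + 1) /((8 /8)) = 6458113 /191136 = 33.79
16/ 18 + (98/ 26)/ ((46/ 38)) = 10771/ 2691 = 4.00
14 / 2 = 7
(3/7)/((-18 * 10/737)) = -737/420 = -1.75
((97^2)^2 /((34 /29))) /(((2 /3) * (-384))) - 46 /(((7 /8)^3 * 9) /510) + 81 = -2675926227985 /8956416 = -298771.99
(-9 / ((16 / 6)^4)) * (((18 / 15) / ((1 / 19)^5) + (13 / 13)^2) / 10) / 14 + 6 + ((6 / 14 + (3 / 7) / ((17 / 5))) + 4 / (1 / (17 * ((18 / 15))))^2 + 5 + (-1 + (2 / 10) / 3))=-2102.10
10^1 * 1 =10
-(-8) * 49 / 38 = 10.32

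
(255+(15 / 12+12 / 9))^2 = 9554281 / 144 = 66349.17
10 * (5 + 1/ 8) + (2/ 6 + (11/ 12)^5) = 12996635/ 248832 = 52.23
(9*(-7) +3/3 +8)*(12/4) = -162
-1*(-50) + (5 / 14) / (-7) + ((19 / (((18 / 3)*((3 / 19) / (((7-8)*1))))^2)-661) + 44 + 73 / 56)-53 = -18974287 / 31752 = -597.58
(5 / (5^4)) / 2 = 1 / 250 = 0.00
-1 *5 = -5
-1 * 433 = -433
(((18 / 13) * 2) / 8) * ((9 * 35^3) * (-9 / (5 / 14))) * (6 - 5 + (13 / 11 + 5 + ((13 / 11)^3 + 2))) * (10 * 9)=-3281601336.44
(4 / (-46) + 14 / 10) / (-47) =-151 / 5405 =-0.03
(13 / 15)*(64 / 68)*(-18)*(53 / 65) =-5088 / 425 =-11.97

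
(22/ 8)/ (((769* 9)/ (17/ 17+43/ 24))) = 737/ 664416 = 0.00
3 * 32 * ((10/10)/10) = 48/5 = 9.60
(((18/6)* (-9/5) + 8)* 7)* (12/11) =19.85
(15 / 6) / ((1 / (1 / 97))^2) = 5 / 18818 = 0.00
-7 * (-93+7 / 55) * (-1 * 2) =-71512 / 55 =-1300.22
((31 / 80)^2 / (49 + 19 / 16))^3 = 0.00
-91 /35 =-13 /5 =-2.60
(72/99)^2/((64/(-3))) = -3/121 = -0.02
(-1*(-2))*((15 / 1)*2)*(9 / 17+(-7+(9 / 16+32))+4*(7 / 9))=357445 / 204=1752.18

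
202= 202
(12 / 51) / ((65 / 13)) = 4 / 85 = 0.05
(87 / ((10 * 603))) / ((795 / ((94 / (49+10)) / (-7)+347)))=461477 / 73328150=0.01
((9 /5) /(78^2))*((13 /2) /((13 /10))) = 1 /676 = 0.00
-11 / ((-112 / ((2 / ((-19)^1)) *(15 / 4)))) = -165 / 4256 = -0.04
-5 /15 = -1 /3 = -0.33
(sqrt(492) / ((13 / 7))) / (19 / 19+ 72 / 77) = 1078 * sqrt(123) / 1937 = 6.17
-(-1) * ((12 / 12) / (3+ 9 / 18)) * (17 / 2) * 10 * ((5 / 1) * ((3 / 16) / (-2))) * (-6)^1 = 3825 / 56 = 68.30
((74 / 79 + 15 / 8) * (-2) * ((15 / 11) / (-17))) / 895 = 5331 / 10577468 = 0.00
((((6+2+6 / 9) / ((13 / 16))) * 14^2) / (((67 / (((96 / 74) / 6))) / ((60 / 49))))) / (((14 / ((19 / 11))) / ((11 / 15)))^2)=369664 / 5466195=0.07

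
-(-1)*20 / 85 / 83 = 4 / 1411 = 0.00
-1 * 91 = -91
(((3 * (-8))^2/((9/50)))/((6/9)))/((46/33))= 79200/23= 3443.48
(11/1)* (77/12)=847/12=70.58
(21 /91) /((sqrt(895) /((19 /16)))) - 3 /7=-3 /7 + 57 *sqrt(895) /186160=-0.42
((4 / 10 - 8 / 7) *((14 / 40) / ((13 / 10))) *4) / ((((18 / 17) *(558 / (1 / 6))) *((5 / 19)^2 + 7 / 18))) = -0.00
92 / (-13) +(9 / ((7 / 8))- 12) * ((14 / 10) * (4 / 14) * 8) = -5716 / 455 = -12.56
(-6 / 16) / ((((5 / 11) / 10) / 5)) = -165 / 4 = -41.25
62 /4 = 31 /2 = 15.50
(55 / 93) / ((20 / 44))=121 / 93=1.30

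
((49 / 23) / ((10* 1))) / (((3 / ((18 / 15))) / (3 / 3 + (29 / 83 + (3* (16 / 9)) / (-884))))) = 3622276 / 31641675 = 0.11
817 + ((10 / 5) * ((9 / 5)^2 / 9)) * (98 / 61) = 1247689 / 1525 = 818.16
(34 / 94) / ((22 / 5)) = 85 / 1034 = 0.08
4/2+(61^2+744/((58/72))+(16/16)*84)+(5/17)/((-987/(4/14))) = 16113024421/3406137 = 4730.59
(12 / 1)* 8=96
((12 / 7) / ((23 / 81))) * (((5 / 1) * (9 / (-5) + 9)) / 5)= 34992 / 805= 43.47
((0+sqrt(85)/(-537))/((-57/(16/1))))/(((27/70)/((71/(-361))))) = -79520* sqrt(85)/298345923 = -0.00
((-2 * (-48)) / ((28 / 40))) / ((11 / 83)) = 79680 / 77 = 1034.81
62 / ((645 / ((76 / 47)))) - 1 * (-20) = 611012 / 30315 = 20.16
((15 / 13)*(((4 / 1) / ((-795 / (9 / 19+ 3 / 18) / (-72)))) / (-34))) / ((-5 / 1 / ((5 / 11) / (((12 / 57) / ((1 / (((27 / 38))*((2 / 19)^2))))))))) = 500707 / 1159587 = 0.43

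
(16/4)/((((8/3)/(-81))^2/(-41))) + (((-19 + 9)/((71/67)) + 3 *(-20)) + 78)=-171881911/1136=-151304.50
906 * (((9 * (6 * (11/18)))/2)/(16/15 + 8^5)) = 0.46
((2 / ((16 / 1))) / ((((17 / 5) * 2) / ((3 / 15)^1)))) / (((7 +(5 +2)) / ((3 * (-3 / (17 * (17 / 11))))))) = -0.00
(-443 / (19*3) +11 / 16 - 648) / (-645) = 597437 / 588240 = 1.02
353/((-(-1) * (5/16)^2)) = 90368/25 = 3614.72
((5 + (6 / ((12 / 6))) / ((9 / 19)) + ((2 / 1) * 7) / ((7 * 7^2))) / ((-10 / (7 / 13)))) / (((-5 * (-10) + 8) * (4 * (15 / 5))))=-209 / 237510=-0.00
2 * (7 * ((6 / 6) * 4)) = 56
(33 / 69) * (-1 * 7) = -77 / 23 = -3.35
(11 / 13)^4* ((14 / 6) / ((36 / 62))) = 3177097 / 1542294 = 2.06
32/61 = 0.52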